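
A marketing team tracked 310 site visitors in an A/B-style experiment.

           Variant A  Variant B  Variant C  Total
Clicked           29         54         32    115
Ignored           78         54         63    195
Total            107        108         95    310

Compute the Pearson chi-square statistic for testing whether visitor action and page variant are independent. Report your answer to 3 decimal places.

Grand total N = 310.
Expected counts (row total × column total / N):
  Clicked, Variant A: 115×107/310 = 39.6935
  Clicked, Variant B: 115×108/310 = 40.0645
  Clicked, Variant C: 115×95/310 = 35.2419
  Ignored, Variant A: 195×107/310 = 67.3065
  Ignored, Variant B: 195×108/310 = 67.9355
  Ignored, Variant C: 195×95/310 = 59.7581
Contributions (O − E)²/E:
  (29 − 39.6935)²/39.6935 = 2.8808
  (54 − 40.0645)²/40.0645 = 4.8471
  (32 − 35.2419)²/35.2419 = 0.2982
  (78 − 67.3065)²/67.3065 = 1.6990
  (54 − 67.9355)²/67.9355 = 2.8586
  (63 − 59.7581)²/59.7581 = 0.1759
χ² = 2.8808 + 4.8471 + 0.2982 + 1.6990 + 2.8586 + 0.1759 = 12.760

12.760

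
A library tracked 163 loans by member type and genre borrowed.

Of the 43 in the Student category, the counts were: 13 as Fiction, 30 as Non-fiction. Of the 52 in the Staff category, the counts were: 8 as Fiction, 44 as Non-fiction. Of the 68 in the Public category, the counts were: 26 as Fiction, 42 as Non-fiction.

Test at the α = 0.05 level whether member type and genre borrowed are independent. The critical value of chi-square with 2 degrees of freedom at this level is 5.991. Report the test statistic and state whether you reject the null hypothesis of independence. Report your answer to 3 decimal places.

Row totals: 43, 52, 68. Column totals: 47, 116. Grand total N = 163.
Expected counts (row total × column total / N):
  Student, Fiction: 43×47/163 = 12.3988
  Student, Non-fiction: 43×116/163 = 30.6012
  Staff, Fiction: 52×47/163 = 14.9939
  Staff, Non-fiction: 52×116/163 = 37.0061
  Public, Fiction: 68×47/163 = 19.6074
  Public, Non-fiction: 68×116/163 = 48.3926
Contributions (O − E)²/E:
  (13 − 12.3988)²/12.3988 = 0.0292
  (30 − 30.6012)²/30.6012 = 0.0118
  (8 − 14.9939)²/14.9939 = 3.2623
  (44 − 37.0061)²/37.0061 = 1.3218
  (26 − 19.6074)²/19.6074 = 2.0842
  (42 − 48.3926)²/48.3926 = 0.8445
χ² = 0.0292 + 0.0118 + 3.2623 + 1.3218 + 2.0842 + 0.8445 = 7.554
df = (3−1)(2−1) = 2. Since 7.554 > 5.991, reject the null hypothesis of independence at α = 0.05.

7.554; reject H₀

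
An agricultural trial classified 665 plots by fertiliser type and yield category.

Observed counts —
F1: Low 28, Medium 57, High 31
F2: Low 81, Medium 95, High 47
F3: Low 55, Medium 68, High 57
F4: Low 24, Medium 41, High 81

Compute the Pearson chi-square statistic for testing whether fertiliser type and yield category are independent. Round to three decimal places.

55.570

Row totals: 116, 223, 180, 146. Column totals: 188, 261, 216. Grand total N = 665.
Expected counts (row total × column total / N):
  F1, Low: 116×188/665 = 32.7940
  F1, Medium: 116×261/665 = 45.5278
  F1, High: 116×216/665 = 37.6782
  F2, Low: 223×188/665 = 63.0436
  F2, Medium: 223×261/665 = 87.5233
  F2, High: 223×216/665 = 72.4331
  F3, Low: 180×188/665 = 50.8872
  F3, Medium: 180×261/665 = 70.6466
  F3, High: 180×216/665 = 58.4662
  F4, Low: 146×188/665 = 41.2752
  F4, Medium: 146×261/665 = 57.3023
  F4, High: 146×216/665 = 47.4226
Contributions (O − E)²/E:
  (28 − 32.7940)²/32.7940 = 0.7008
  (57 − 45.5278)²/45.5278 = 2.8908
  (31 − 37.6782)²/37.6782 = 1.1837
  (81 − 63.0436)²/63.0436 = 5.1144
  (95 − 87.5233)²/87.5233 = 0.6387
  (47 − 72.4331)²/72.4331 = 8.9302
  (55 − 50.8872)²/50.8872 = 0.3324
  (68 − 70.6466)²/70.6466 = 0.0991
  (57 − 58.4662)²/58.4662 = 0.0368
  (24 − 41.2752)²/41.2752 = 7.2303
  (41 − 57.3023)²/57.3023 = 4.6379
  (81 − 47.4226)²/47.4226 = 23.7744
χ² = 0.7008 + 2.8908 + 1.1837 + 5.1144 + 0.6387 + 8.9302 + 0.3324 + 0.0991 + 0.0368 + 7.2303 + 4.6379 + 23.7744 = 55.570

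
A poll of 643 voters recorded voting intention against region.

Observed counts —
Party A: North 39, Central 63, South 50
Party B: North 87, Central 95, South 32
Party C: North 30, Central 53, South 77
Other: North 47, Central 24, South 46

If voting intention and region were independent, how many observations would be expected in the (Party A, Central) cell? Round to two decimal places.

Row total (Party A) = 152; column total (Central) = 235; grand total N = 643.
Expected count = (row total × column total) / N = 152 × 235 / 643 = 55.55.

55.55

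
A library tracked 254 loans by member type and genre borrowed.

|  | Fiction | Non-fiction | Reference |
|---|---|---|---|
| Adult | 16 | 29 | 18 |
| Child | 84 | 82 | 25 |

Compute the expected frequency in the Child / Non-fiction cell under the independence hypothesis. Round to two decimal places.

83.47

Row total (Child) = 191; column total (Non-fiction) = 111; grand total N = 254.
Expected count = (row total × column total) / N = 191 × 111 / 254 = 83.47.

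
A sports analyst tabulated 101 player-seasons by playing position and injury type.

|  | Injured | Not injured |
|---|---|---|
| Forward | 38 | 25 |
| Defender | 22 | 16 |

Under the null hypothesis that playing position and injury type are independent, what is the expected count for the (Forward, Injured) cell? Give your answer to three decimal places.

37.426

Row total (Forward) = 63; column total (Injured) = 60; grand total N = 101.
Expected count = (row total × column total) / N = 63 × 60 / 101 = 37.426.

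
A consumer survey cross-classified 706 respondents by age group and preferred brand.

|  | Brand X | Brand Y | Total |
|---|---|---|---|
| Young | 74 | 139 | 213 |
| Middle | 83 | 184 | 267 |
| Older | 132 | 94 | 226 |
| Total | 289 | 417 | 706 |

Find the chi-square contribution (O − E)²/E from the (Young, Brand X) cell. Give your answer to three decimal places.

Row total (Young) = 213; column total (Brand X) = 289; N = 706.
Expected count E = 213 × 289 / 706 = 87.1912.
Contribution = (O − E)²/E = (74 − 87.1912)² / 87.1912 = 1.996.

1.996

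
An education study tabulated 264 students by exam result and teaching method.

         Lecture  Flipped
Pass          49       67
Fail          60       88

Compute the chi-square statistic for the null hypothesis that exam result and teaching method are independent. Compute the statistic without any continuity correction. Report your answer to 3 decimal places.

0.078

Row totals: 116, 148. Column totals: 109, 155. Grand total N = 264.
Expected counts (row total × column total / N):
  Pass, Lecture: 116×109/264 = 47.8939
  Pass, Flipped: 116×155/264 = 68.1061
  Fail, Lecture: 148×109/264 = 61.1061
  Fail, Flipped: 148×155/264 = 86.8939
Contributions (O − E)²/E:
  (49 − 47.8939)²/47.8939 = 0.0255
  (67 − 68.1061)²/68.1061 = 0.0180
  (60 − 61.1061)²/61.1061 = 0.0200
  (88 − 86.8939)²/86.8939 = 0.0141
χ² = 0.0255 + 0.0180 + 0.0200 + 0.0141 = 0.078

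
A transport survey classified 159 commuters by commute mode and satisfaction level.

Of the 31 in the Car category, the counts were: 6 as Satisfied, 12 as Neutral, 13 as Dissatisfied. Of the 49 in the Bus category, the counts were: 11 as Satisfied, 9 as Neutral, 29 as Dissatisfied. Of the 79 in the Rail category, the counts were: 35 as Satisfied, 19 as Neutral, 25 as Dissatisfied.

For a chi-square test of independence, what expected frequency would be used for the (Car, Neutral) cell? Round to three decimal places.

7.799

Row total (Car) = 31; column total (Neutral) = 40; grand total N = 159.
Expected count = (row total × column total) / N = 31 × 40 / 159 = 7.799.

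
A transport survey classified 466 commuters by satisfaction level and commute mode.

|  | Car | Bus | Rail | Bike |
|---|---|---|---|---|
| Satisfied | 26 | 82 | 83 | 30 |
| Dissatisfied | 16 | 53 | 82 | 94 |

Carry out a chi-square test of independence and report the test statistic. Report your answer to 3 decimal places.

40.520

Row totals: 221, 245. Column totals: 42, 135, 165, 124. Grand total N = 466.
Expected counts (row total × column total / N):
  Satisfied, Car: 221×42/466 = 19.9185
  Satisfied, Bus: 221×135/466 = 64.0236
  Satisfied, Rail: 221×165/466 = 78.2511
  Satisfied, Bike: 221×124/466 = 58.8069
  Dissatisfied, Car: 245×42/466 = 22.0815
  Dissatisfied, Bus: 245×135/466 = 70.9764
  Dissatisfied, Rail: 245×165/466 = 86.7489
  Dissatisfied, Bike: 245×124/466 = 65.1931
Contributions (O − E)²/E:
  (26 − 19.9185)²/19.9185 = 1.8568
  (82 − 64.0236)²/64.0236 = 5.0474
  (83 − 78.2511)²/78.2511 = 0.2882
  (30 − 58.8069)²/58.8069 = 14.1112
  (16 − 22.0815)²/22.0815 = 1.6749
  (53 − 70.9764)²/70.9764 = 4.5529
  (82 − 86.7489)²/86.7489 = 0.2600
  (94 − 65.1931)²/65.1931 = 12.7289
χ² = 1.8568 + 5.0474 + 0.2882 + 14.1112 + 1.6749 + 4.5529 + 0.2600 + 12.7289 = 40.520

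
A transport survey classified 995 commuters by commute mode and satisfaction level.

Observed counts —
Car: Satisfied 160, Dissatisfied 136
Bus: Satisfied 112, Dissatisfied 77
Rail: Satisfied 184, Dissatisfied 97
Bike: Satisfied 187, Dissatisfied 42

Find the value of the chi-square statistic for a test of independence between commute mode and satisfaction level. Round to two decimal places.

Row totals: 296, 189, 281, 229. Column totals: 643, 352. Grand total N = 995.
Expected counts (row total × column total / N):
  Car, Satisfied: 296×643/995 = 191.284
  Car, Dissatisfied: 296×352/995 = 104.716
  Bus, Satisfied: 189×643/995 = 122.138
  Bus, Dissatisfied: 189×352/995 = 66.862
  Rail, Satisfied: 281×643/995 = 181.591
  Rail, Dissatisfied: 281×352/995 = 99.409
  Bike, Satisfied: 229×643/995 = 147.987
  Bike, Dissatisfied: 229×352/995 = 81.013
Contributions (O − E)²/E:
  (160 − 191.284)²/191.284 = 5.1164
  (136 − 104.716)²/104.716 = 9.3461
  (112 − 122.138)²/122.138 = 0.8415
  (77 − 66.862)²/66.862 = 1.5372
  (184 − 181.591)²/181.591 = 0.0320
  (97 − 99.409)²/99.409 = 0.0584
  (187 − 147.987)²/147.987 = 10.2848
  (42 − 81.013)²/81.013 = 18.7873
χ² = 5.1164 + 9.3461 + 0.8415 + 1.5372 + 0.0320 + 0.0584 + 10.2848 + 18.7873 = 46.00

46.00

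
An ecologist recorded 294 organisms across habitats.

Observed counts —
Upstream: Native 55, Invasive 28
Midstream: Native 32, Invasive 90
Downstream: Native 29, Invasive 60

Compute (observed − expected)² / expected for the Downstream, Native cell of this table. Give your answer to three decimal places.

Row total (Downstream) = 89; column total (Native) = 116; N = 294.
Expected count E = 89 × 116 / 294 = 35.1156.
Contribution = (O − E)²/E = (29 − 35.1156)² / 35.1156 = 1.065.

1.065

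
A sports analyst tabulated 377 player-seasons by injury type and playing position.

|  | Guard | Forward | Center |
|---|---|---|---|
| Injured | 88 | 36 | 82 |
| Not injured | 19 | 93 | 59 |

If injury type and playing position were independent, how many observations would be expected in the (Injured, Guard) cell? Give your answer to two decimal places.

Row total (Injured) = 206; column total (Guard) = 107; grand total N = 377.
Expected count = (row total × column total) / N = 206 × 107 / 377 = 58.47.

58.47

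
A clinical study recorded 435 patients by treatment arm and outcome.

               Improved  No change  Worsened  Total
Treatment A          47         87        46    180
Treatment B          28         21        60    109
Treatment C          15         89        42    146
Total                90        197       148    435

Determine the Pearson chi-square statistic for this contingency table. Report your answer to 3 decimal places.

Grand total N = 435.
Expected counts (row total × column total / N):
  Treatment A, Improved: 180×90/435 = 37.2414
  Treatment A, No change: 180×197/435 = 81.5172
  Treatment A, Worsened: 180×148/435 = 61.2414
  Treatment B, Improved: 109×90/435 = 22.5517
  Treatment B, No change: 109×197/435 = 49.3632
  Treatment B, Worsened: 109×148/435 = 37.0851
  Treatment C, Improved: 146×90/435 = 30.2069
  Treatment C, No change: 146×197/435 = 66.1195
  Treatment C, Worsened: 146×148/435 = 49.6736
Contributions (O − E)²/E:
  (47 − 37.2414)²/37.2414 = 2.5571
  (87 − 81.5172)²/81.5172 = 0.3688
  (46 − 61.2414)²/61.2414 = 3.7932
  (28 − 22.5517)²/22.5517 = 1.3163
  (21 − 49.3632)²/49.3632 = 16.2970
  (60 − 37.0851)²/37.0851 = 14.1591
  (15 − 30.2069)²/30.2069 = 7.6555
  (89 − 66.1195)²/66.1195 = 7.9177
  (42 − 49.6736)²/49.6736 = 1.1854
χ² = 2.5571 + 0.3688 + 3.7932 + 1.3163 + 16.2970 + 14.1591 + 7.6555 + 7.9177 + 1.1854 = 55.250

55.250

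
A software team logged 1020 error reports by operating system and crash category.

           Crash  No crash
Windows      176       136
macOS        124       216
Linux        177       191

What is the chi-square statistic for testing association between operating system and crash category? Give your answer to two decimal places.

Row totals: 312, 340, 368. Column totals: 477, 543. Grand total N = 1020.
Expected counts (row total × column total / N):
  Windows, Crash: 312×477/1020 = 145.906
  Windows, No crash: 312×543/1020 = 166.094
  macOS, Crash: 340×477/1020 = 159.000
  macOS, No crash: 340×543/1020 = 181.000
  Linux, Crash: 368×477/1020 = 172.094
  Linux, No crash: 368×543/1020 = 195.906
Contributions (O − E)²/E:
  (176 − 145.906)²/145.906 = 6.2071
  (136 − 166.094)²/166.094 = 5.4526
  (124 − 159.000)²/159.000 = 7.7044
  (216 − 181.000)²/181.000 = 6.7680
  (177 − 172.094)²/172.094 = 0.1399
  (191 − 195.906)²/195.906 = 0.1229
χ² = 6.2071 + 5.4526 + 7.7044 + 6.7680 + 0.1399 + 0.1229 = 26.39

26.39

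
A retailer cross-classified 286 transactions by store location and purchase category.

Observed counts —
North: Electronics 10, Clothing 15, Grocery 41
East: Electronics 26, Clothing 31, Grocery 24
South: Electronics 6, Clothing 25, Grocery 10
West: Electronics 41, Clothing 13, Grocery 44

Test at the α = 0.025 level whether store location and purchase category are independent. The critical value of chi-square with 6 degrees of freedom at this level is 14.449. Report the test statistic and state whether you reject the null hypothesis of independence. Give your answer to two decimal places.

Row totals: 66, 81, 41, 98. Column totals: 83, 84, 119. Grand total N = 286.
Expected counts (row total × column total / N):
  North, Electronics: 66×83/286 = 19.1538
  North, Clothing: 66×84/286 = 19.3846
  North, Grocery: 66×119/286 = 27.4615
  East, Electronics: 81×83/286 = 23.5070
  East, Clothing: 81×84/286 = 23.7902
  East, Grocery: 81×119/286 = 33.7028
  South, Electronics: 41×83/286 = 11.8986
  South, Clothing: 41×84/286 = 12.0420
  South, Grocery: 41×119/286 = 17.0594
  West, Electronics: 98×83/286 = 28.4406
  West, Clothing: 98×84/286 = 28.7832
  West, Grocery: 98×119/286 = 40.7762
Contributions (O − E)²/E:
  (10 − 19.1538)²/19.1538 = 4.3747
  (15 − 19.3846)²/19.3846 = 0.9918
  (41 − 27.4615)²/27.4615 = 6.6745
  (26 − 23.5070)²/23.5070 = 0.2644
  (31 − 23.7902)²/23.7902 = 2.1850
  (24 − 33.7028)²/33.7028 = 2.7934
  (6 − 11.8986)²/11.8986 = 2.9242
  (25 − 12.0420)²/12.0420 = 13.9437
  (10 − 17.0594)²/17.0594 = 2.9213
  (41 − 28.4406)²/28.4406 = 5.5462
  (13 − 28.7832)²/28.7832 = 8.6547
  (44 − 40.7762)²/40.7762 = 0.2549
χ² = 4.3747 + 0.9918 + 6.6745 + 0.2644 + 2.1850 + 2.7934 + 2.9242 + 13.9437 + 2.9213 + 5.5462 + 8.6547 + 0.2549 = 51.53
df = (4−1)(3−1) = 6. Since 51.53 > 14.449, reject the null hypothesis of independence at α = 0.025.

51.53; reject H₀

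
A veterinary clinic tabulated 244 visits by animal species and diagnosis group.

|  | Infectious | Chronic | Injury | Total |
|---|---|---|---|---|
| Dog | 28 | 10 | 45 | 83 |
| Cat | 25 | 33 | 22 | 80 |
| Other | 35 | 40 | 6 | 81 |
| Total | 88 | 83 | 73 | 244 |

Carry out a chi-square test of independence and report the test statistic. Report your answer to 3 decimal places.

50.670

Grand total N = 244.
Expected counts (row total × column total / N):
  Dog, Infectious: 83×88/244 = 29.9344
  Dog, Chronic: 83×83/244 = 28.2336
  Dog, Injury: 83×73/244 = 24.8320
  Cat, Infectious: 80×88/244 = 28.8525
  Cat, Chronic: 80×83/244 = 27.2131
  Cat, Injury: 80×73/244 = 23.9344
  Other, Infectious: 81×88/244 = 29.2131
  Other, Chronic: 81×83/244 = 27.5533
  Other, Injury: 81×73/244 = 24.2336
Contributions (O − E)²/E:
  (28 − 29.9344)²/29.9344 = 0.1250
  (10 − 28.2336)²/28.2336 = 11.7755
  (45 − 24.8320)²/24.8320 = 16.3800
  (25 − 28.8525)²/28.8525 = 0.5144
  (33 − 27.2131)²/27.2131 = 1.2306
  (22 − 23.9344)²/23.9344 = 0.1563
  (35 − 29.2131)²/29.2131 = 1.1463
  (40 − 27.5533)²/27.5533 = 5.6226
  (6 − 24.2336)²/24.2336 = 13.7191
χ² = 0.1250 + 11.7755 + 16.3800 + 0.5144 + 1.2306 + 0.1563 + 1.1463 + 5.6226 + 13.7191 = 50.670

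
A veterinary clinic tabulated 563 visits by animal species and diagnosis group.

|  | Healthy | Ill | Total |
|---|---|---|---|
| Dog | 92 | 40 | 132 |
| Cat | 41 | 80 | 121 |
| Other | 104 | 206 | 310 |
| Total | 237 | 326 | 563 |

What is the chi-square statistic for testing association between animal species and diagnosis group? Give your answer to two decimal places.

Grand total N = 563.
Expected counts (row total × column total / N):
  Dog, Healthy: 132×237/563 = 55.567
  Dog, Ill: 132×326/563 = 76.433
  Cat, Healthy: 121×237/563 = 50.936
  Cat, Ill: 121×326/563 = 70.064
  Other, Healthy: 310×237/563 = 130.497
  Other, Ill: 310×326/563 = 179.503
Contributions (O − E)²/E:
  (92 − 55.567)²/55.567 = 23.8876
  (40 − 76.433)²/76.433 = 17.3664
  (41 − 50.936)²/50.936 = 1.9382
  (80 − 70.064)²/70.064 = 1.4091
  (104 − 130.497)²/130.497 = 5.3801
  (206 − 179.503)²/179.503 = 3.9113
χ² = 23.8876 + 17.3664 + 1.9382 + 1.4091 + 5.3801 + 3.9113 = 53.89

53.89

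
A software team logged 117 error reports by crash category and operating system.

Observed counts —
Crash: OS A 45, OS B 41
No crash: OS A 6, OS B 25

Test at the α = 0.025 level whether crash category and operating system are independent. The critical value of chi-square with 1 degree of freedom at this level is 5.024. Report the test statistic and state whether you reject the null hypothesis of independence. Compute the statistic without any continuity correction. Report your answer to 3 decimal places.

10.074; reject H₀

Row totals: 86, 31. Column totals: 51, 66. Grand total N = 117.
Expected counts (row total × column total / N):
  Crash, OS A: 86×51/117 = 37.4872
  Crash, OS B: 86×66/117 = 48.5128
  No crash, OS A: 31×51/117 = 13.5128
  No crash, OS B: 31×66/117 = 17.4872
Contributions (O − E)²/E:
  (45 − 37.4872)²/37.4872 = 1.5056
  (41 − 48.5128)²/48.5128 = 1.1634
  (6 − 13.5128)²/13.5128 = 4.1769
  (25 − 17.4872)²/17.4872 = 3.2276
χ² = 1.5056 + 1.1634 + 4.1769 + 3.2276 = 10.074
df = (2−1)(2−1) = 1. Since 10.074 > 5.024, reject the null hypothesis of independence at α = 0.025.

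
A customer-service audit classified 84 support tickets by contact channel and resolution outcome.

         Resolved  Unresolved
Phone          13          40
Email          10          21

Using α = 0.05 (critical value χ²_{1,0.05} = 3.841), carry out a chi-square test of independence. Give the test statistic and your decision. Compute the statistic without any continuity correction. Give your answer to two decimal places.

Row totals: 53, 31. Column totals: 23, 61. Grand total N = 84.
Expected counts (row total × column total / N):
  Phone, Resolved: 53×23/84 = 14.512
  Phone, Unresolved: 53×61/84 = 38.488
  Email, Resolved: 31×23/84 = 8.488
  Email, Unresolved: 31×61/84 = 22.512
Contributions (O − E)²/E:
  (13 − 14.512)²/14.512 = 0.1575
  (40 − 38.488)²/38.488 = 0.0594
  (10 − 8.488)²/8.488 = 0.2693
  (21 − 22.512)²/22.512 = 0.1016
χ² = 0.1575 + 0.0594 + 0.2693 + 0.1016 = 0.59
df = (2−1)(2−1) = 1. Since 0.59 < 3.841, fail to reject the null hypothesis of independence at α = 0.05.

0.59; fail to reject H₀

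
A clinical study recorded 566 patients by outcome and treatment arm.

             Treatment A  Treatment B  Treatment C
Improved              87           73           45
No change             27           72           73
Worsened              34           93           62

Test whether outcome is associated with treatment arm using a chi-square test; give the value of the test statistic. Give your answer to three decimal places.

49.565

Row totals: 205, 172, 189. Column totals: 148, 238, 180. Grand total N = 566.
Expected counts (row total × column total / N):
  Improved, Treatment A: 205×148/566 = 53.6042
  Improved, Treatment B: 205×238/566 = 86.2014
  Improved, Treatment C: 205×180/566 = 65.1943
  No change, Treatment A: 172×148/566 = 44.9753
  No change, Treatment B: 172×238/566 = 72.3251
  No change, Treatment C: 172×180/566 = 54.6996
  Worsened, Treatment A: 189×148/566 = 49.4205
  Worsened, Treatment B: 189×238/566 = 79.4735
  Worsened, Treatment C: 189×180/566 = 60.1060
Contributions (O − E)²/E:
  (87 − 53.6042)²/53.6042 = 20.8058
  (73 − 86.2014)²/86.2014 = 2.0217
  (45 − 65.1943)²/65.1943 = 6.2553
  (27 − 44.9753)²/44.9753 = 7.1842
  (72 − 72.3251)²/72.3251 = 0.0015
  (73 − 54.6996)²/54.6996 = 6.1226
  (34 − 49.4205)²/49.4205 = 4.8116
  (93 − 79.4735)²/79.4735 = 2.3022
  (62 − 60.1060)²/60.1060 = 0.0597
χ² = 20.8058 + 2.0217 + 6.2553 + 7.1842 + 0.0015 + 6.1226 + 4.8116 + 2.3022 + 0.0597 = 49.565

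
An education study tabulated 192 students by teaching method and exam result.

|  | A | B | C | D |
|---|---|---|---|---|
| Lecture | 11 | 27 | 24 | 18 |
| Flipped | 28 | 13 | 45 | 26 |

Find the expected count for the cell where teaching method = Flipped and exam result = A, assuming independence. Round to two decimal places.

22.75

Row total (Flipped) = 112; column total (A) = 39; grand total N = 192.
Expected count = (row total × column total) / N = 112 × 39 / 192 = 22.75.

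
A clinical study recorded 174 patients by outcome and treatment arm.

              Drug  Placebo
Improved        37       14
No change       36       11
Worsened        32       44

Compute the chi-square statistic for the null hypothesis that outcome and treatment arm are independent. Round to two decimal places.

18.93

Row totals: 51, 47, 76. Column totals: 105, 69. Grand total N = 174.
Expected counts (row total × column total / N):
  Improved, Drug: 51×105/174 = 30.776
  Improved, Placebo: 51×69/174 = 20.224
  No change, Drug: 47×105/174 = 28.362
  No change, Placebo: 47×69/174 = 18.638
  Worsened, Drug: 76×105/174 = 45.862
  Worsened, Placebo: 76×69/174 = 30.138
Contributions (O − E)²/E:
  (37 − 30.776)²/30.776 = 1.2587
  (14 − 20.224)²/20.224 = 1.9155
  (36 − 28.362)²/28.362 = 2.0569
  (11 − 18.638)²/18.638 = 3.1301
  (32 − 45.862)²/45.862 = 4.1899
  (44 − 30.138)²/30.138 = 6.3758
χ² = 1.2587 + 1.9155 + 2.0569 + 3.1301 + 4.1899 + 6.3758 = 18.93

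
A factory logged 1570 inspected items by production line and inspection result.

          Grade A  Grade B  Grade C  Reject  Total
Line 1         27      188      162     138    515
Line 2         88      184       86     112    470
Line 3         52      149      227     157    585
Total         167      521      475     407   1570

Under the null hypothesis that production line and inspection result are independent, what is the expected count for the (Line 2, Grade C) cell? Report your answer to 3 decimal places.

Row total (Line 2) = 470; column total (Grade C) = 475; grand total N = 1570.
Expected count = (row total × column total) / N = 470 × 475 / 1570 = 142.197.

142.197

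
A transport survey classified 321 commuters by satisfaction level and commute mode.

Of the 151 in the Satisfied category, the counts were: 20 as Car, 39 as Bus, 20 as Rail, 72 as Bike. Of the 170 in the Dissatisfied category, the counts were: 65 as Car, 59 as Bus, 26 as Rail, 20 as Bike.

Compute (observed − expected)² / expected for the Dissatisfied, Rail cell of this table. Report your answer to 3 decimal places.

0.110

Row total (Dissatisfied) = 170; column total (Rail) = 46; N = 321.
Expected count E = 170 × 46 / 321 = 24.3614.
Contribution = (O − E)²/E = (26 − 24.3614)² / 24.3614 = 0.110.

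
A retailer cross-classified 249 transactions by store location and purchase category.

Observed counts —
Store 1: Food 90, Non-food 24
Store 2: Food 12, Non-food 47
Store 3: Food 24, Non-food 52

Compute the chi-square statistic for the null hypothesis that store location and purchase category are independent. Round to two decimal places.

69.26

Row totals: 114, 59, 76. Column totals: 126, 123. Grand total N = 249.
Expected counts (row total × column total / N):
  Store 1, Food: 114×126/249 = 57.687
  Store 1, Non-food: 114×123/249 = 56.313
  Store 2, Food: 59×126/249 = 29.855
  Store 2, Non-food: 59×123/249 = 29.145
  Store 3, Food: 76×126/249 = 38.458
  Store 3, Non-food: 76×123/249 = 37.542
Contributions (O − E)²/E:
  (90 − 57.687)²/57.687 = 18.0999
  (24 − 56.313)²/56.313 = 18.5415
  (12 − 29.855)²/29.855 = 10.6783
  (47 − 29.145)²/29.145 = 10.9384
  (24 − 38.458)²/38.458 = 5.4354
  (52 − 37.542)²/37.542 = 5.5680
χ² = 18.0999 + 18.5415 + 10.6783 + 10.9384 + 5.4354 + 5.5680 = 69.26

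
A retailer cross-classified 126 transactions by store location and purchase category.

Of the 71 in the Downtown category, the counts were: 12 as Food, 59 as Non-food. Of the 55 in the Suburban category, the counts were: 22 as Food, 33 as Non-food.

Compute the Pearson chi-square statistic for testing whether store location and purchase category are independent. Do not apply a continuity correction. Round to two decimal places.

Row totals: 71, 55. Column totals: 34, 92. Grand total N = 126.
Expected counts (row total × column total / N):
  Downtown, Food: 71×34/126 = 19.1587
  Downtown, Non-food: 71×92/126 = 51.8413
  Suburban, Food: 55×34/126 = 14.8413
  Suburban, Non-food: 55×92/126 = 40.1587
Contributions (O − E)²/E:
  (12 − 19.1587)²/19.1587 = 2.6749
  (59 − 51.8413)²/51.8413 = 0.9885
  (22 − 14.8413)²/14.8413 = 3.4530
  (33 − 40.1587)²/40.1587 = 1.2761
χ² = 2.6749 + 0.9885 + 3.4530 + 1.2761 = 8.39

8.39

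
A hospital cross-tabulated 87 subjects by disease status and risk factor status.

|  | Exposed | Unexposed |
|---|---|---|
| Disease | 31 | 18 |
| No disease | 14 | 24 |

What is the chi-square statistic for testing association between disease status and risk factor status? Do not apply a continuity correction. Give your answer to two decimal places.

5.98

Row totals: 49, 38. Column totals: 45, 42. Grand total N = 87.
Expected counts (row total × column total / N):
  Disease, Exposed: 49×45/87 = 25.345
  Disease, Unexposed: 49×42/87 = 23.655
  No disease, Exposed: 38×45/87 = 19.655
  No disease, Unexposed: 38×42/87 = 18.345
Contributions (O − E)²/E:
  (31 − 25.345)²/25.345 = 1.2617
  (18 − 23.655)²/23.655 = 1.3519
  (14 − 19.655)²/19.655 = 1.6270
  (24 − 18.345)²/18.345 = 1.7432
χ² = 1.2617 + 1.3519 + 1.6270 + 1.7432 = 5.98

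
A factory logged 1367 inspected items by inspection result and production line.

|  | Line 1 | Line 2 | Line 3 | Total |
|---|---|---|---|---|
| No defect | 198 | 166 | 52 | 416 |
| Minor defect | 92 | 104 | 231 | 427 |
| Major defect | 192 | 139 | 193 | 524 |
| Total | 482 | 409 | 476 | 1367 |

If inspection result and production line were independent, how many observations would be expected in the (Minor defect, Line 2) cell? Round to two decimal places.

Row total (Minor defect) = 427; column total (Line 2) = 409; grand total N = 1367.
Expected count = (row total × column total) / N = 427 × 409 / 1367 = 127.76.

127.76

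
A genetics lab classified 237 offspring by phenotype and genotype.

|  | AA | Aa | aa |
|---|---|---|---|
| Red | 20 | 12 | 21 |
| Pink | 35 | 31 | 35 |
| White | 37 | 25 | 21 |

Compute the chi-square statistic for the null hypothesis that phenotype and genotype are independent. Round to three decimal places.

4.349

Row totals: 53, 101, 83. Column totals: 92, 68, 77. Grand total N = 237.
Expected counts (row total × column total / N):
  Red, AA: 53×92/237 = 20.5738
  Red, Aa: 53×68/237 = 15.2068
  Red, aa: 53×77/237 = 17.2194
  Pink, AA: 101×92/237 = 39.2068
  Pink, Aa: 101×68/237 = 28.9789
  Pink, aa: 101×77/237 = 32.8143
  White, AA: 83×92/237 = 32.2194
  White, Aa: 83×68/237 = 23.8143
  White, aa: 83×77/237 = 26.9662
Contributions (O − E)²/E:
  (20 − 20.5738)²/20.5738 = 0.0160
  (12 − 15.2068)²/15.2068 = 0.6762
  (21 − 17.2194)²/17.2194 = 0.8300
  (35 − 39.2068)²/39.2068 = 0.4514
  (31 − 28.9789)²/28.9789 = 0.1410
  (35 − 32.8143)²/32.8143 = 0.1456
  (37 − 32.2194)²/32.2194 = 0.7093
  (25 − 23.8143)²/23.8143 = 0.0590
  (21 − 26.9662)²/26.9662 = 1.3200
χ² = 0.0160 + 0.6762 + 0.8300 + 0.4514 + 0.1410 + 0.1456 + 0.7093 + 0.0590 + 1.3200 = 4.349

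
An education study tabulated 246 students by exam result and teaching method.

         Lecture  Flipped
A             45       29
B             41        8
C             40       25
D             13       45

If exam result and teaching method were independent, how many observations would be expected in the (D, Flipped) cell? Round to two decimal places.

Row total (D) = 58; column total (Flipped) = 107; grand total N = 246.
Expected count = (row total × column total) / N = 58 × 107 / 246 = 25.23.

25.23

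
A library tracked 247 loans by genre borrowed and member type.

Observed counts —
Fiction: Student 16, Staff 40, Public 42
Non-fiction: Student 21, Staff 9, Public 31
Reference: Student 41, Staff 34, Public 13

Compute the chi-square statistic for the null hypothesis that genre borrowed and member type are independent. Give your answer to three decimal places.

Row totals: 98, 61, 88. Column totals: 78, 83, 86. Grand total N = 247.
Expected counts (row total × column total / N):
  Fiction, Student: 98×78/247 = 30.94737
  Fiction, Staff: 98×83/247 = 32.93117
  Fiction, Public: 98×86/247 = 34.12146
  Non-fiction, Student: 61×78/247 = 19.26316
  Non-fiction, Staff: 61×83/247 = 20.49798
  Non-fiction, Public: 61×86/247 = 21.23887
  Reference, Student: 88×78/247 = 27.78947
  Reference, Staff: 88×83/247 = 29.57085
  Reference, Public: 88×86/247 = 30.63968
Contributions (O − E)²/E:
  (16 − 30.94737)²/30.94737 = 7.2195
  (40 − 32.93117)²/32.93117 = 1.5174
  (42 − 34.12146)²/34.12146 = 1.8191
  (21 − 19.26316)²/19.26316 = 0.1566
  (9 − 20.49798)²/20.49798 = 6.4496
  (31 − 21.23887)²/21.23887 = 4.4861
  (41 − 27.78947)²/27.78947 = 6.2800
  (34 − 29.57085)²/29.57085 = 0.6634
  (13 − 30.63968)²/30.63968 = 10.1554
χ² = 7.2195 + 1.5174 + 1.8191 + 0.1566 + 6.4496 + 4.4861 + 6.2800 + 0.6634 + 10.1554 = 38.747

38.747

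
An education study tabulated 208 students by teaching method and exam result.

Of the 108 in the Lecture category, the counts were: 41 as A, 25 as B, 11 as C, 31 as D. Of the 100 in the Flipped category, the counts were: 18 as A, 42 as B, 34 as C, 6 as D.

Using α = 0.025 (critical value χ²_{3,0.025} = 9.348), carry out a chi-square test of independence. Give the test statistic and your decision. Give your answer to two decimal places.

41.68; reject H₀

Row totals: 108, 100. Column totals: 59, 67, 45, 37. Grand total N = 208.
Expected counts (row total × column total / N):
  Lecture, A: 108×59/208 = 30.635
  Lecture, B: 108×67/208 = 34.788
  Lecture, C: 108×45/208 = 23.365
  Lecture, D: 108×37/208 = 19.212
  Flipped, A: 100×59/208 = 28.365
  Flipped, B: 100×67/208 = 32.212
  Flipped, C: 100×45/208 = 21.635
  Flipped, D: 100×37/208 = 17.788
Contributions (O − E)²/E:
  (41 − 30.635)²/30.635 = 3.5069
  (25 − 34.788)²/34.788 = 2.7540
  (11 − 23.365)²/23.365 = 6.5437
  (31 − 19.212)²/19.212 = 7.2328
  (18 − 28.365)²/28.365 = 3.7875
  (42 − 32.212)²/32.212 = 2.9742
  (34 − 21.635)²/21.635 = 7.0669
  (6 − 17.788)²/17.788 = 7.8118
χ² = 3.5069 + 2.7540 + 6.5437 + 7.2328 + 3.7875 + 2.9742 + 7.0669 + 7.8118 = 41.68
df = (2−1)(4−1) = 3. Since 41.68 > 9.348, reject the null hypothesis of independence at α = 0.025.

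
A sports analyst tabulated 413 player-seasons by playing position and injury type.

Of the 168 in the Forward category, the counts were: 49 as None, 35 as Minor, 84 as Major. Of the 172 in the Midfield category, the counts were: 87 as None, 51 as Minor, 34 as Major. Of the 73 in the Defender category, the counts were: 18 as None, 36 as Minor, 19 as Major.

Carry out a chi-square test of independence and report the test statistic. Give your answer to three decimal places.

Row totals: 168, 172, 73. Column totals: 154, 122, 137. Grand total N = 413.
Expected counts (row total × column total / N):
  Forward, None: 168×154/413 = 62.6441
  Forward, Minor: 168×122/413 = 49.6271
  Forward, Major: 168×137/413 = 55.7288
  Midfield, None: 172×154/413 = 64.1356
  Midfield, Minor: 172×122/413 = 50.8087
  Midfield, Major: 172×137/413 = 57.0557
  Defender, None: 73×154/413 = 27.2203
  Defender, Minor: 73×122/413 = 21.5642
  Defender, Major: 73×137/413 = 24.2155
Contributions (O − E)²/E:
  (49 − 62.6441)²/62.6441 = 2.9717
  (35 − 49.6271)²/49.6271 = 4.3112
  (84 − 55.7288)²/55.7288 = 14.3420
  (87 − 64.1356)²/64.1356 = 8.1512
  (51 − 50.8087)²/50.8087 = 0.0007
  (34 − 57.0557)²/57.0557 = 9.3166
  (18 − 27.2203)²/27.2203 = 3.1232
  (36 − 21.5642)²/21.5642 = 9.6638
  (19 − 24.2155)²/24.2155 = 1.1233
χ² = 2.9717 + 4.3112 + 14.3420 + 8.1512 + 0.0007 + 9.3166 + 3.1232 + 9.6638 + 1.1233 = 53.004

53.004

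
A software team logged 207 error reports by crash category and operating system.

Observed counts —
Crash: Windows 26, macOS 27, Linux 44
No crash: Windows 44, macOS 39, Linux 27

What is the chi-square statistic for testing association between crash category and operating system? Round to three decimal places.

Row totals: 97, 110. Column totals: 70, 66, 71. Grand total N = 207.
Expected counts (row total × column total / N):
  Crash, Windows: 97×70/207 = 32.8019
  Crash, macOS: 97×66/207 = 30.9275
  Crash, Linux: 97×71/207 = 33.2705
  No crash, Windows: 110×70/207 = 37.1981
  No crash, macOS: 110×66/207 = 35.0725
  No crash, Linux: 110×71/207 = 37.7295
Contributions (O − E)²/E:
  (26 − 32.8019)²/32.8019 = 1.4105
  (27 − 30.9275)²/30.9275 = 0.4988
  (44 − 33.2705)²/33.2705 = 3.4602
  (44 − 37.1981)²/37.1981 = 1.2438
  (39 − 35.0725)²/35.0725 = 0.4398
  (27 − 37.7295)²/37.7295 = 3.0513
χ² = 1.4105 + 0.4988 + 3.4602 + 1.2438 + 0.4398 + 3.0513 = 10.104

10.104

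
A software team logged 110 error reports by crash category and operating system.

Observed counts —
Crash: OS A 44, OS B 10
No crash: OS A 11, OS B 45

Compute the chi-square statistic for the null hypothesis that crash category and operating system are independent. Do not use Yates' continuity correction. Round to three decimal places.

Row totals: 54, 56. Column totals: 55, 55. Grand total N = 110.
Expected counts (row total × column total / N):
  Crash, OS A: 54×55/110 = 27.0000
  Crash, OS B: 54×55/110 = 27.0000
  No crash, OS A: 56×55/110 = 28.0000
  No crash, OS B: 56×55/110 = 28.0000
Contributions (O − E)²/E:
  (44 − 27.0000)²/27.0000 = 10.7037
  (10 − 27.0000)²/27.0000 = 10.7037
  (11 − 28.0000)²/28.0000 = 10.3214
  (45 − 28.0000)²/28.0000 = 10.3214
χ² = 10.7037 + 10.7037 + 10.3214 + 10.3214 = 42.050

42.050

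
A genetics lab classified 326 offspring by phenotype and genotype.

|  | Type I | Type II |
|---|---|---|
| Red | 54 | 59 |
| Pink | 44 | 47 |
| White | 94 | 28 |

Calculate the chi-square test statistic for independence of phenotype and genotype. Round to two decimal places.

Row totals: 113, 91, 122. Column totals: 192, 134. Grand total N = 326.
Expected counts (row total × column total / N):
  Red, Type I: 113×192/326 = 66.552
  Red, Type II: 113×134/326 = 46.448
  Pink, Type I: 91×192/326 = 53.595
  Pink, Type II: 91×134/326 = 37.405
  White, Type I: 122×192/326 = 71.853
  White, Type II: 122×134/326 = 50.147
Contributions (O − E)²/E:
  (54 − 66.552)²/66.552 = 2.3674
  (59 − 46.448)²/46.448 = 3.3920
  (44 − 53.595)²/53.595 = 1.7178
  (47 − 37.405)²/37.405 = 2.4613
  (94 − 71.853)²/71.853 = 6.8263
  (28 − 50.147)²/50.147 = 9.7810
χ² = 2.3674 + 3.3920 + 1.7178 + 2.4613 + 6.8263 + 9.7810 = 26.55

26.55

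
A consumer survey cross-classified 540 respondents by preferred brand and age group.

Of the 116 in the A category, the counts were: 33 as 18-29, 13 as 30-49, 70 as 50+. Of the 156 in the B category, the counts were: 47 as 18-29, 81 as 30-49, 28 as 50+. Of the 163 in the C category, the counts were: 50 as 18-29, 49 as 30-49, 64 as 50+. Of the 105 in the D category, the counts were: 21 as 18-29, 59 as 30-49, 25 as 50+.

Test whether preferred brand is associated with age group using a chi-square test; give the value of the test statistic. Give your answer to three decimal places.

Row totals: 116, 156, 163, 105. Column totals: 151, 202, 187. Grand total N = 540.
Expected counts (row total × column total / N):
  A, 18-29: 116×151/540 = 32.4370
  A, 30-49: 116×202/540 = 43.3926
  A, 50+: 116×187/540 = 40.1704
  B, 18-29: 156×151/540 = 43.6222
  B, 30-49: 156×202/540 = 58.3556
  B, 50+: 156×187/540 = 54.0222
  C, 18-29: 163×151/540 = 45.5796
  C, 30-49: 163×202/540 = 60.9741
  C, 50+: 163×187/540 = 56.4463
  D, 18-29: 105×151/540 = 29.3611
  D, 30-49: 105×202/540 = 39.2778
  D, 50+: 105×187/540 = 36.3611
Contributions (O − E)²/E:
  (33 − 32.4370)²/32.4370 = 0.0098
  (13 − 43.3926)²/43.3926 = 21.2873
  (70 − 40.1704)²/40.1704 = 22.1508
  (47 − 43.6222)²/43.6222 = 0.2616
  (81 − 58.3556)²/58.3556 = 8.7870
  (28 − 54.0222)²/54.0222 = 12.5348
  (50 − 45.5796)²/45.5796 = 0.4287
  (49 − 60.9741)²/60.9741 = 2.3515
  (64 − 56.4463)²/56.4463 = 1.0108
  (21 − 29.3611)²/29.3611 = 2.3810
  (59 − 39.2778)²/39.2778 = 9.9029
  (25 − 36.3611)²/36.3611 = 3.5498
χ² = 0.0098 + 21.2873 + 22.1508 + 0.2616 + 8.7870 + 12.5348 + 0.4287 + 2.3515 + 1.0108 + 2.3810 + 9.9029 + 3.5498 = 84.656

84.656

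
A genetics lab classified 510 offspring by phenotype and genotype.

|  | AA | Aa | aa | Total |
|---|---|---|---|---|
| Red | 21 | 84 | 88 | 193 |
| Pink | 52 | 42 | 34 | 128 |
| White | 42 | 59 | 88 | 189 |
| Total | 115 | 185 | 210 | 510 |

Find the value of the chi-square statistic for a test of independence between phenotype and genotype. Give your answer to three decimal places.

43.646

Grand total N = 510.
Expected counts (row total × column total / N):
  Red, AA: 193×115/510 = 43.5196
  Red, Aa: 193×185/510 = 70.0098
  Red, aa: 193×210/510 = 79.4706
  Pink, AA: 128×115/510 = 28.8627
  Pink, Aa: 128×185/510 = 46.4314
  Pink, aa: 128×210/510 = 52.7059
  White, AA: 189×115/510 = 42.6176
  White, Aa: 189×185/510 = 68.5588
  White, aa: 189×210/510 = 77.8235
Contributions (O − E)²/E:
  (21 − 43.5196)²/43.5196 = 11.6530
  (84 − 70.0098)²/70.0098 = 2.7957
  (88 − 79.4706)²/79.4706 = 0.9154
  (52 − 28.8627)²/28.8627 = 18.5476
  (42 − 46.4314)²/46.4314 = 0.4229
  (34 − 52.7059)²/52.7059 = 6.6389
  (42 − 42.6176)²/42.6176 = 0.0090
  (59 − 68.5588)²/68.5588 = 1.3327
  (88 − 77.8235)²/77.8235 = 1.3307
χ² = 11.6530 + 2.7957 + 0.9154 + 18.5476 + 0.4229 + 6.6389 + 0.0090 + 1.3327 + 1.3307 = 43.646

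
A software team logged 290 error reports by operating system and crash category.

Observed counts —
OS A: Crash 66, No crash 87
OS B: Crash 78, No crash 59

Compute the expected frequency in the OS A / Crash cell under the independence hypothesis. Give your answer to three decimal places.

75.972

Row total (OS A) = 153; column total (Crash) = 144; grand total N = 290.
Expected count = (row total × column total) / N = 153 × 144 / 290 = 75.972.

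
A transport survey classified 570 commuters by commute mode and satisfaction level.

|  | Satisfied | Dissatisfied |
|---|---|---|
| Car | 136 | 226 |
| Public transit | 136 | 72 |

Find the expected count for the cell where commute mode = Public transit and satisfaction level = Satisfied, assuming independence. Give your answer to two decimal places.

99.26

Row total (Public transit) = 208; column total (Satisfied) = 272; grand total N = 570.
Expected count = (row total × column total) / N = 208 × 272 / 570 = 99.26.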